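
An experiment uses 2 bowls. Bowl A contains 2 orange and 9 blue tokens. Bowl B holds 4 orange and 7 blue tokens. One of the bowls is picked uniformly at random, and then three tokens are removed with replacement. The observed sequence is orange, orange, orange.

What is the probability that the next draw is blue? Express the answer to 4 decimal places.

Under each hypothesis, the probability of the observed sequence is: P(data | bowl A) = (2/11)(2/11)(2/11) = 0.0060105; P(data | bowl B) = (4/11)(4/11)(4/11) = 0.048084.
The prior-weighted likelihoods are 1/2 · 0.0060105 = 0.0030053, 1/2 · 0.048084 = 0.024042; with total 0.027047.
The posterior is then P(bowl A | data) = 0.11111, P(bowl B | data) = 0.88889.
The predictive probability is P(blue next | data) = (9/11)(0.11111) + (7/11)(0.88889) = 0.65657.

0.6566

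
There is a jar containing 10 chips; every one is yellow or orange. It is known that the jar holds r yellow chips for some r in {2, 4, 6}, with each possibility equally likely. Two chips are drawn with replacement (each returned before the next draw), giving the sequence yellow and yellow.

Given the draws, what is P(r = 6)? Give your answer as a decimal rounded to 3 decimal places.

0.643

Under each hypothesis, the probability of the observed sequence is: P(data | r = 2) = (2/10)(2/10) = 1/25; P(data | r = 4) = (4/10)(4/10) = 4/25; P(data | r = 6) = (6/10)(6/10) = 9/25.
The prior-weighted likelihoods are 1/3 · 1/25 = 1/75, 1/3 · 4/25 = 4/75, 1/3 · 9/25 = 3/25; with total 14/75.
Hence P(r = 6 | data) = (3/25) / (14/75) = 9/14.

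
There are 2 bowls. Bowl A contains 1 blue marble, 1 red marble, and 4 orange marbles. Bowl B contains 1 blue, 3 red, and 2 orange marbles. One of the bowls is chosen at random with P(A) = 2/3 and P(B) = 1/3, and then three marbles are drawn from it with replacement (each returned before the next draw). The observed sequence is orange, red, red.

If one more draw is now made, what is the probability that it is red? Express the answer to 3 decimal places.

0.397

Compute the likelihood of the observed sequence for each case: P(data | bowl A) = (4/6)(1/6)(1/6) = 1/54; P(data | bowl B) = (2/6)(3/6)(3/6) = 1/12.
The prior-weighted likelihoods are 2/3 · 1/54 = 1/81, 1/3 · 1/12 = 1/36; with total 13/324.
The posterior is then P(bowl A | data) = 4/13, P(bowl B | data) = 9/13.
So P(red next | data) = Σ P(red next | H) P(H | data) = (1/6)(4/13) + (1/2)(9/13) = 31/78.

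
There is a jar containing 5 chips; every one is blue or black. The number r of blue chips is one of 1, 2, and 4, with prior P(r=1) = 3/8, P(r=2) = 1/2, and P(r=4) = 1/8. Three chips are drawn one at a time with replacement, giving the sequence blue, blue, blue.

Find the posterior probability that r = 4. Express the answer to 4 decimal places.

Compute the likelihood of the observed sequence for each case: P(data | r = 1) = (1/5)(1/5)(1/5) = 1/125; P(data | r = 2) = (2/5)(2/5)(2/5) = 8/125; P(data | r = 4) = (4/5)(4/5)(4/5) = 64/125.
Weighting by the prior gives 3/8 · 1/125 = 3/1000, 1/2 · 8/125 = 4/125, 1/8 · 64/125 = 8/125; summing to 99/1000.
Therefore the posterior P(r = 4 | data) = (8/125) / (99/1000) = 64/99.

0.6465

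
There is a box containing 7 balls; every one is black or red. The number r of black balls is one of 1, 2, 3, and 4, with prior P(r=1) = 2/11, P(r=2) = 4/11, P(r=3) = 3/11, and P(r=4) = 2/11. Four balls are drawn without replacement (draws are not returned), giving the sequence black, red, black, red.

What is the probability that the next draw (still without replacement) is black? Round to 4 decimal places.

0.3231

Under each hypothesis, the probability of the observed sequence is: P(data | r = 1) = (1/7)(6/6)(0/5) = 0; P(data | r = 2) = (2/7)(5/6)(1/5)(4/4) = 1/21; P(data | r = 3) = (3/7)(4/6)(2/5)(3/4) = 3/35; P(data | r = 4) = (4/7)(3/6)(3/5)(2/4) = 3/35.
Multiplying each by its prior: 2/11 · 0 = 0, 4/11 · 1/21 = 4/231, 3/11 · 3/35 = 9/385, 2/11 · 3/35 = 6/385; summing to 13/231.
Dividing through by the total gives posterior P(r = 1 | data) = 0, P(r = 2 | data) = 4/13, P(r = 3 | data) = 27/65, P(r = 4 | data) = 18/65.
So P(black next | data) = Σ P(black next | H) P(H | data) = (0)(4/13) + (1/3)(27/65) + (2/3)(18/65) = 21/65.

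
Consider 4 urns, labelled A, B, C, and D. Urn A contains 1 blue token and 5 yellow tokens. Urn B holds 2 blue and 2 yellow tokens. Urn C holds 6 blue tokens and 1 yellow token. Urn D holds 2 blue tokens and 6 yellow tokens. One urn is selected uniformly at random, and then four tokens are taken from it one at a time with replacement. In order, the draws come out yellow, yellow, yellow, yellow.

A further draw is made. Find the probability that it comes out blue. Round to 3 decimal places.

0.222

Under each hypothesis, the probability of the observed sequence is: P(data | urn A) = (5/6)(5/6)(5/6)(5/6) = 0.48225; P(data | urn B) = (2/4)(2/4)(2/4)(2/4) = 0.0625; P(data | urn C) = (1/7)(1/7)(1/7)(1/7) = 0.00041649; P(data | urn D) = (6/8)(6/8)(6/8)(6/8) = 0.31641.
Multiplying each by its prior: 1/4 · 0.48225 = 0.12056, 1/4 · 0.0625 = 0.015625, 1/4 · 0.00041649 = 0.00010412, 1/4 · 0.31641 = 0.079102; summing to 0.21539.
Normalising, the posterior is P(urn A | data) = 0.55973, P(urn B | data) = 0.072541, P(urn C | data) = 0.00048341, P(urn D | data) = 0.36724.
Averaging over the posterior, P(blue next | data) = (1/6)(0.55973) + (1/2)(0.072541) + (6/7)(0.00048341) + (1/4)(0.36724) = 0.22178.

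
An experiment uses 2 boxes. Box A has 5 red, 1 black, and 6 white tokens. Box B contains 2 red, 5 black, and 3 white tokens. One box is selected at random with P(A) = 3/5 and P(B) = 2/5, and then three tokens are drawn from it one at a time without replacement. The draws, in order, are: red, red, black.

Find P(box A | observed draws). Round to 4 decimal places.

For each hypothesis, P(data | H) works out to: P(data | box A) = (5/12)(4/11)(1/10) = 0.015152; P(data | box B) = (2/10)(1/9)(5/8) = 0.013889.
Multiplying each by its prior: 3/5 · 0.015152 = 0.0090909, 2/5 · 0.013889 = 0.0055556; these sum to 0.014646.
So P(box A | data) = (0.0090909) / (0.014646) = 0.62069.

0.6207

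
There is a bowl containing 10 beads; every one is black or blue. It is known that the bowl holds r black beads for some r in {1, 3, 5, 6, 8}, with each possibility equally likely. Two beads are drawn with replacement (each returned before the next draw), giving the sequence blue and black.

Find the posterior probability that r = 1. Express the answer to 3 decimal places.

The likelihood of the observed sequence under each hypothesis: P(data | r = 1) = (9/10)(1/10) = 9/100; P(data | r = 3) = (7/10)(3/10) = 21/100; P(data | r = 5) = (5/10)(5/10) = 1/4; P(data | r = 6) = (4/10)(6/10) = 6/25; P(data | r = 8) = (2/10)(8/10) = 4/25.
Weighting by the prior gives 1/5 · 9/100 = 9/500, 1/5 · 21/100 = 21/500, 1/5 · 1/4 = 1/20, 1/5 · 6/25 = 6/125, 1/5 · 4/25 = 4/125; these sum to 19/100.
Therefore the posterior P(r = 1 | data) = (9/500) / (19/100) = 9/95.

0.095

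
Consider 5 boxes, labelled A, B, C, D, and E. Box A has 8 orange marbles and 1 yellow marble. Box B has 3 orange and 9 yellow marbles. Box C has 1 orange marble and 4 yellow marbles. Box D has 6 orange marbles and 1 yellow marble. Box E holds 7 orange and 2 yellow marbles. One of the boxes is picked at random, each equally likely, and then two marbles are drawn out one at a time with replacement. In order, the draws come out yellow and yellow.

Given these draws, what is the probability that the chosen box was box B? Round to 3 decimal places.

For each hypothesis, P(data | H) works out to: P(data | box A) = (1/9)(1/9) = 0.012346; P(data | box B) = (9/12)(9/12) = 0.5625; P(data | box C) = (4/5)(4/5) = 0.64; P(data | box D) = (1/7)(1/7) = 0.020408; P(data | box E) = (2/9)(2/9) = 0.049383.
Multiplying each by its prior: 1/5 · 0.012346 = 0.0024691, 1/5 · 0.5625 = 0.1125, 1/5 · 0.64 = 0.128, 1/5 · 0.020408 = 0.0040816, 1/5 · 0.049383 = 0.0098765; summing to 0.25693.
By Bayes' rule, P(box B | data) = (0.1125) / (0.25693) = 0.43787.

0.438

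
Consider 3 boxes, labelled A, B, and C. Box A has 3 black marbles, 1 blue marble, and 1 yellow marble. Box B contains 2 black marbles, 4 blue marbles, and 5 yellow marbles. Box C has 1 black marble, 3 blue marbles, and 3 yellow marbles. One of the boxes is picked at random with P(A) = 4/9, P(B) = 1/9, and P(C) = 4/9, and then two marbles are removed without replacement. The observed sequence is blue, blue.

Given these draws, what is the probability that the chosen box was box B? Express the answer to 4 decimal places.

0.1603

The likelihood of the observed sequence under each hypothesis: P(data | box A) = (1/5)(0/4) = 0; P(data | box B) = (4/11)(3/10) = 0.10909; P(data | box C) = (3/7)(2/6) = 0.14286.
Multiplying each by its prior: 4/9 · 0 = 0, 1/9 · 0.10909 = 0.012121, 4/9 · 0.14286 = 0.063492; summing to 0.075613.
So P(box B | data) = (0.012121) / (0.075613) = 0.16031.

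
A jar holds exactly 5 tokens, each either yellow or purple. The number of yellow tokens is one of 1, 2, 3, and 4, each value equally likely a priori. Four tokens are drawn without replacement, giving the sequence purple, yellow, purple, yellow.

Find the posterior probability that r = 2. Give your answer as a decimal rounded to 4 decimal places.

Compute the likelihood of the observed sequence for each case: P(data | r = 1) = (4/5)(1/4)(3/3)(0/2) = 0; P(data | r = 2) = (3/5)(2/4)(2/3)(1/2) = 1/10; P(data | r = 3) = (2/5)(3/4)(1/3)(2/2) = 1/10; P(data | r = 4) = (1/5)(4/4)(0/3) = 0.
The prior-weighted likelihoods are 1/4 · 0 = 0, 1/4 · 1/10 = 1/40, 1/4 · 1/10 = 1/40, 1/4 · 0 = 0; with total 1/20.
By Bayes' rule, P(r = 2 | data) = (1/40) / (1/20) = 1/2.

0.5000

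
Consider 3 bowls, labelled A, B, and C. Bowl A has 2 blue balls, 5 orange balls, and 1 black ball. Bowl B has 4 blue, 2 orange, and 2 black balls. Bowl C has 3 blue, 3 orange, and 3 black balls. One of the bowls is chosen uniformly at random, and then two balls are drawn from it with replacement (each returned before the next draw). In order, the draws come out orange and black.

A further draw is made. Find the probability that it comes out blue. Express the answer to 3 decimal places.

The likelihood of the observed sequence under each hypothesis: P(data | bowl A) = (5/8)(1/8) = 0.078125; P(data | bowl B) = (2/8)(2/8) = 0.0625; P(data | bowl C) = (3/9)(3/9) = 0.11111.
The prior-weighted likelihoods are 1/3 · 0.078125 = 0.026042, 1/3 · 0.0625 = 0.020833, 1/3 · 0.11111 = 0.037037; with total 0.083912.
The posterior is then P(bowl A | data) = 0.31034, P(bowl B | data) = 0.24828, P(bowl C | data) = 0.44138.
The predictive probability is P(blue next | data) = (1/4)(0.31034) + (1/2)(0.24828) + (1/3)(0.44138) = 0.34885.

0.349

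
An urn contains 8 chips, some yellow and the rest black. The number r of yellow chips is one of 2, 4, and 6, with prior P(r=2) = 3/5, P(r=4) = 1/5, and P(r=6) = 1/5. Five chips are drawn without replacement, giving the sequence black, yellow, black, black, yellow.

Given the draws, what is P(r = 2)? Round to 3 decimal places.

0.714

Under each hypothesis, the probability of the observed sequence is: P(data | r = 2) = (6/8)(2/7)(5/6)(4/5)(1/4) = 1/28; P(data | r = 4) = (4/8)(4/7)(3/6)(2/5)(3/4) = 3/70; P(data | r = 6) = (2/8)(6/7)(1/6)(0/5) = 0.
Multiplying each by its prior: 3/5 · 1/28 = 3/140, 1/5 · 3/70 = 3/350, 1/5 · 0 = 0; summing to 3/100.
So P(r = 2 | data) = (3/140) / (3/100) = 5/7.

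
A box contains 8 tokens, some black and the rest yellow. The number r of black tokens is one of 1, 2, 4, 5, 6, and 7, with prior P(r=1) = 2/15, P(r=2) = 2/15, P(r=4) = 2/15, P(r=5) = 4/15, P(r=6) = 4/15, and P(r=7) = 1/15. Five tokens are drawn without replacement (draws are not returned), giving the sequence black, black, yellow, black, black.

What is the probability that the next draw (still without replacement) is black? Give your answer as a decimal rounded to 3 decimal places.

The likelihood of the observed sequence under each hypothesis: P(data | r = 1) = (1/8)(0/7) = 0; P(data | r = 2) = (2/8)(1/7)(6/6)(0/5) = 0; P(data | r = 4) = (4/8)(3/7)(4/6)(2/5)(1/4) = 0.014286; P(data | r = 5) = (5/8)(4/7)(3/6)(3/5)(2/4) = 0.053571; P(data | r = 6) = (6/8)(5/7)(2/6)(4/5)(3/4) = 0.10714; P(data | r = 7) = (7/8)(6/7)(1/6)(5/5)(4/4) = 0.125.
Weighting by the prior gives 2/15 · 0 = 0, 2/15 · 0 = 0, 2/15 · 0.014286 = 0.0019048, 4/15 · 0.053571 = 0.014286, 4/15 · 0.10714 = 0.028571, 1/15 · 0.125 = 0.0083333; these sum to 0.053095.
Normalising, the posterior is P(r = 1 | data) = 0, P(r = 2 | data) = 0, P(r = 4 | data) = 0.035874, P(r = 5 | data) = 0.26906, P(r = 6 | data) = 0.53812, P(r = 7 | data) = 0.15695.
Averaging over the posterior, P(black next | data) = (0)(0.035874) + (1/3)(0.26906) + (2/3)(0.53812) + (1)(0.15695) = 0.60538.

0.605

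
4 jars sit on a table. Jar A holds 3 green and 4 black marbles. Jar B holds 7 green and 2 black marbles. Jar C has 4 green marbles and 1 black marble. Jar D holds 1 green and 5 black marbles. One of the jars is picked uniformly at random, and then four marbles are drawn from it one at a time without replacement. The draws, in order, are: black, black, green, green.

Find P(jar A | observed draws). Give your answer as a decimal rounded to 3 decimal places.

Under each hypothesis, the probability of the observed sequence is: P(data | jar A) = (4/7)(3/6)(3/5)(2/4) = 0.085714; P(data | jar B) = (2/9)(1/8)(7/7)(6/6) = 0.027778; P(data | jar C) = (1/5)(0/4) = 0; P(data | jar D) = (5/6)(4/5)(1/4)(0/3) = 0.
Multiplying each by its prior: 1/4 · 0.085714 = 0.021429, 1/4 · 0.027778 = 0.0069444, 1/4 · 0 = 0, 1/4 · 0 = 0; with total 0.028373.
By Bayes' rule, P(jar A | data) = (0.021429) / (0.028373) = 0.75524.

0.755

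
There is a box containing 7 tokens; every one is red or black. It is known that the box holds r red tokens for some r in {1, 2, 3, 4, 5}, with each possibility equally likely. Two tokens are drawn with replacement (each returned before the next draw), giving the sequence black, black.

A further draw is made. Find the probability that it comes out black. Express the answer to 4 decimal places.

Compute the likelihood of the observed sequence for each case: P(data | r = 1) = (6/7)(6/7) = 36/49; P(data | r = 2) = (5/7)(5/7) = 25/49; P(data | r = 3) = (4/7)(4/7) = 16/49; P(data | r = 4) = (3/7)(3/7) = 9/49; P(data | r = 5) = (2/7)(2/7) = 4/49.
Multiplying each by its prior: 1/5 · 36/49 = 36/245, 1/5 · 25/49 = 5/49, 1/5 · 16/49 = 16/245, 1/5 · 9/49 = 9/245, 1/5 · 4/49 = 4/245; with total 18/49.
The posterior is then P(r = 1 | data) = 2/5, P(r = 2 | data) = 5/18, P(r = 3 | data) = 8/45, P(r = 4 | data) = 1/10, P(r = 5 | data) = 2/45.
Averaging over the posterior, P(black next | data) = (6/7)(2/5) + (5/7)(5/18) + (4/7)(8/45) + (3/7)(1/10) + (2/7)(2/45) = 44/63.

0.6984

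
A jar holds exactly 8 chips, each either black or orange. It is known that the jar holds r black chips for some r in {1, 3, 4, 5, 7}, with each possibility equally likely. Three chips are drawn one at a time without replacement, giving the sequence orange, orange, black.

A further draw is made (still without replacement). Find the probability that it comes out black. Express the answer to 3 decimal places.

For each hypothesis, P(data | H) works out to: P(data | r = 1) = (7/8)(6/7)(1/6) = 1/8; P(data | r = 3) = (5/8)(4/7)(3/6) = 5/28; P(data | r = 4) = (4/8)(3/7)(4/6) = 1/7; P(data | r = 5) = (3/8)(2/7)(5/6) = 5/56; P(data | r = 7) = (1/8)(0/7) = 0.
Weighting by the prior gives 1/5 · 1/8 = 1/40, 1/5 · 5/28 = 1/28, 1/5 · 1/7 = 1/35, 1/5 · 5/56 = 1/56, 1/5 · 0 = 0; these sum to 3/28.
Dividing through by the total gives posterior P(r = 1 | data) = 7/30, P(r = 3 | data) = 1/3, P(r = 4 | data) = 4/15, P(r = 5 | data) = 1/6, P(r = 7 | data) = 0.
The predictive probability is P(black next | data) = (0)(7/30) + (2/5)(1/3) + (3/5)(4/15) + (4/5)(1/6) = 32/75.

0.427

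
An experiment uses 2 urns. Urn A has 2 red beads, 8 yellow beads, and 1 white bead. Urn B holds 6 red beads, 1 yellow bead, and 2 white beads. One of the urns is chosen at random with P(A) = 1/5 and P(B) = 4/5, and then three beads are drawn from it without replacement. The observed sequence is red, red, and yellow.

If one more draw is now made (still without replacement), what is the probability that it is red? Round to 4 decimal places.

0.6243

The likelihood of the observed sequence under each hypothesis: P(data | urn A) = (2/11)(1/10)(8/9) = 0.016162; P(data | urn B) = (6/9)(5/8)(1/7) = 0.059524.
Multiplying each by its prior: 1/5 · 0.016162 = 0.0032323, 4/5 · 0.059524 = 0.047619; summing to 0.050851.
Dividing through by the total gives posterior P(urn A | data) = 0.063564, P(urn B | data) = 0.93644.
The predictive probability is P(red next | data) = (0)(0.063564) + (2/3)(0.93644) = 0.62429.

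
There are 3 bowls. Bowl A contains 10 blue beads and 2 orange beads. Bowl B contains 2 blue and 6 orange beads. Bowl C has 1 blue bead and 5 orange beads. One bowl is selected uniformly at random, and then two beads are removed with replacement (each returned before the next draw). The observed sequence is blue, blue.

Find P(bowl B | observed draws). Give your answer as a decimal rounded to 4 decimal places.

0.0796

For each hypothesis, P(data | H) works out to: P(data | bowl A) = (10/12)(10/12) = 25/36; P(data | bowl B) = (2/8)(2/8) = 1/16; P(data | bowl C) = (1/6)(1/6) = 1/36.
Multiplying each by its prior: 1/3 · 25/36 = 25/108, 1/3 · 1/16 = 1/48, 1/3 · 1/36 = 1/108; summing to 113/432.
Hence P(bowl B | data) = (1/48) / (113/432) = 9/113.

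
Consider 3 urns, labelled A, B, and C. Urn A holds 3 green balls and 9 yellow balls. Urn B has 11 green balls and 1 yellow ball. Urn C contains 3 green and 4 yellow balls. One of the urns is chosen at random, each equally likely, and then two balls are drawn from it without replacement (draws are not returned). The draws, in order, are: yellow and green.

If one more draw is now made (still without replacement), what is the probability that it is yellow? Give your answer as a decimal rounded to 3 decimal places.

Compute the likelihood of the observed sequence for each case: P(data | urn A) = (9/12)(3/11) = 0.20455; P(data | urn B) = (1/12)(11/11) = 0.083333; P(data | urn C) = (4/7)(3/6) = 0.28571.
The prior-weighted likelihoods are 1/3 · 0.20455 = 0.068182, 1/3 · 0.083333 = 0.027778, 1/3 · 0.28571 = 0.095238; summing to 0.1912.
Dividing through by the total gives posterior P(urn A | data) = 0.3566, P(urn B | data) = 0.14528, P(urn C | data) = 0.49811.
The predictive probability is P(yellow next | data) = (4/5)(0.3566) + (0)(0.14528) + (3/5)(0.49811) = 0.58415.

0.584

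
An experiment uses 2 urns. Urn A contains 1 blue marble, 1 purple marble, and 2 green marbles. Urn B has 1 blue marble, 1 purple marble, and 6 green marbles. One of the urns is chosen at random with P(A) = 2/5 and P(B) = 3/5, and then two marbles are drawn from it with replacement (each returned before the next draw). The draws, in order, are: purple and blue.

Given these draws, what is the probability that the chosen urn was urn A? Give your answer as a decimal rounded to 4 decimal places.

For each hypothesis, P(data | H) works out to: P(data | urn A) = (1/4)(1/4) = 1/16; P(data | urn B) = (1/8)(1/8) = 1/64.
Weighting by the prior gives 2/5 · 1/16 = 1/40, 3/5 · 1/64 = 3/320; with total 11/320.
By Bayes' rule, P(urn A | data) = (1/40) / (11/320) = 8/11.

0.7273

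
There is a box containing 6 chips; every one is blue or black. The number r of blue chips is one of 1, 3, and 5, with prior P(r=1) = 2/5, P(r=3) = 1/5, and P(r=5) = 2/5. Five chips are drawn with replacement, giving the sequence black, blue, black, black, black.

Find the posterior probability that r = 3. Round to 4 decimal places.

0.1617

The likelihood of the observed sequence under each hypothesis: P(data | r = 1) = (5/6)(1/6)(5/6)(5/6)(5/6) = 0.080376; P(data | r = 3) = (3/6)(3/6)(3/6)(3/6)(3/6) = 0.03125; P(data | r = 5) = (1/6)(5/6)(1/6)(1/6)(1/6) = 0.000643.
Weighting by the prior gives 2/5 · 0.080376 = 0.03215, 1/5 · 0.03125 = 0.00625, 2/5 · 0.000643 = 0.0002572; with total 0.038657.
Therefore the posterior P(r = 3 | data) = (0.00625) / (0.038657) = 0.16168.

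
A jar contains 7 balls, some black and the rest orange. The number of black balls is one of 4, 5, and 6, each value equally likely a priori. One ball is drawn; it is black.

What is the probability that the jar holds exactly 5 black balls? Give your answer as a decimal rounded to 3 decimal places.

Compute the likelihood of this draw for each case: P(data | r = 4) = (4/7) = 4/7; P(data | r = 5) = (5/7) = 5/7; P(data | r = 6) = (6/7) = 6/7.
The prior-weighted likelihoods are 1/3 · 4/7 = 4/21, 1/3 · 5/7 = 5/21, 1/3 · 6/7 = 2/7; with total 5/7.
Hence P(r = 5 | data) = (5/21) / (5/7) = 1/3.

0.333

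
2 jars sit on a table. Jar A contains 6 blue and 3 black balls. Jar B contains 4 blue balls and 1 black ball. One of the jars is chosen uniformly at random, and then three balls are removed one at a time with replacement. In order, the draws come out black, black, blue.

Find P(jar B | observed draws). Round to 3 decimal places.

0.302

The likelihood of the observed sequence under each hypothesis: P(data | jar A) = (3/9)(3/9)(6/9) = 0.074074; P(data | jar B) = (1/5)(1/5)(4/5) = 0.032.
The prior-weighted likelihoods are 1/2 · 0.074074 = 0.037037, 1/2 · 0.032 = 0.016; with total 0.053037.
Therefore the posterior P(jar B | data) = (0.016) / (0.053037) = 0.30168.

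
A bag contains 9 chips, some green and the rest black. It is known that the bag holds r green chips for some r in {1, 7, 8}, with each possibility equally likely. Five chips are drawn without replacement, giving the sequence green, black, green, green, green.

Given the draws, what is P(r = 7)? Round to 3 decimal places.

Under each hypothesis, the probability of the observed sequence is: P(data | r = 1) = (1/9)(8/8)(0/7) = 0; P(data | r = 7) = (7/9)(2/8)(6/7)(5/6)(4/5) = 1/9; P(data | r = 8) = (8/9)(1/8)(7/7)(6/6)(5/5) = 1/9.
Weighting by the prior gives 1/3 · 0 = 0, 1/3 · 1/9 = 1/27, 1/3 · 1/9 = 1/27; with total 2/27.
By Bayes' rule, P(r = 7 | data) = (1/27) / (2/27) = 1/2.

0.500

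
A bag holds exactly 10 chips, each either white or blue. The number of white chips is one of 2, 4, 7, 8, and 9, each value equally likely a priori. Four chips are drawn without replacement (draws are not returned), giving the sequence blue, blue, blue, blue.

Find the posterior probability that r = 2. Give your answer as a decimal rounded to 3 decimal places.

0.824

Compute the likelihood of the observed sequence for each case: P(data | r = 2) = (8/10)(7/9)(6/8)(5/7) = 1/3; P(data | r = 4) = (6/10)(5/9)(4/8)(3/7) = 1/14; P(data | r = 7) = (3/10)(2/9)(1/8)(0/7) = 0; P(data | r = 8) = (2/10)(1/9)(0/8) = 0; P(data | r = 9) = (1/10)(0/9) = 0.
Weighting by the prior gives 1/5 · 1/3 = 1/15, 1/5 · 1/14 = 1/70, 1/5 · 0 = 0, 1/5 · 0 = 0, 1/5 · 0 = 0; summing to 17/210.
Therefore the posterior P(r = 2 | data) = (1/15) / (17/210) = 14/17.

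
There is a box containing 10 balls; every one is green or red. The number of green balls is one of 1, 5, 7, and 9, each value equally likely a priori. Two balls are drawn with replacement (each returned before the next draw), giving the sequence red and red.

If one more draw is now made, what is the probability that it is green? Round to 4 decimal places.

0.2397

The likelihood of the observed sequence under each hypothesis: P(data | r = 1) = (9/10)(9/10) = 81/100; P(data | r = 5) = (5/10)(5/10) = 1/4; P(data | r = 7) = (3/10)(3/10) = 9/100; P(data | r = 9) = (1/10)(1/10) = 1/100.
Multiplying each by its prior: 1/4 · 81/100 = 81/400, 1/4 · 1/4 = 1/16, 1/4 · 9/100 = 9/400, 1/4 · 1/100 = 1/400; these sum to 29/100.
Normalising, the posterior is P(r = 1 | data) = 81/116, P(r = 5 | data) = 25/116, P(r = 7 | data) = 9/116, P(r = 9 | data) = 1/116.
The predictive probability is P(green next | data) = (1/10)(81/116) + (1/2)(25/116) + (7/10)(9/116) + (9/10)(1/116) = 139/580.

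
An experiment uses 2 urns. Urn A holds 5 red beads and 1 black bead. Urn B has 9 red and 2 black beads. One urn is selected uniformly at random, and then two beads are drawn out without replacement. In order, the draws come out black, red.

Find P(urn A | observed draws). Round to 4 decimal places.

0.5046

Under each hypothesis, the probability of the observed sequence is: P(data | urn A) = (1/6)(5/5) = 1/6; P(data | urn B) = (2/11)(9/10) = 9/55.
Weighting by the prior gives 1/2 · 1/6 = 1/12, 1/2 · 9/55 = 9/110; these sum to 109/660.
Therefore the posterior P(urn A | data) = (1/12) / (109/660) = 55/109.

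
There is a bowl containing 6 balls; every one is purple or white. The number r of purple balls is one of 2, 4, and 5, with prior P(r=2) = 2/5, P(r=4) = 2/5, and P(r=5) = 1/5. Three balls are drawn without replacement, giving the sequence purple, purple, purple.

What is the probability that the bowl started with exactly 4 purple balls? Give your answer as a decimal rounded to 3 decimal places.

0.444

Compute the likelihood of the observed sequence for each case: P(data | r = 2) = (2/6)(1/5)(0/4) = 0; P(data | r = 4) = (4/6)(3/5)(2/4) = 1/5; P(data | r = 5) = (5/6)(4/5)(3/4) = 1/2.
The prior-weighted likelihoods are 2/5 · 0 = 0, 2/5 · 1/5 = 2/25, 1/5 · 1/2 = 1/10; with total 9/50.
By Bayes' rule, P(r = 4 | data) = (2/25) / (9/50) = 4/9.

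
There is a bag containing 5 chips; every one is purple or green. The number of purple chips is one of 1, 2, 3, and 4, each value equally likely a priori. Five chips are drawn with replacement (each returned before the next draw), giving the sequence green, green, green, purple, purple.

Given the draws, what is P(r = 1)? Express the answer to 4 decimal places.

0.2462

Under each hypothesis, the probability of the observed sequence is: P(data | r = 1) = (4/5)(4/5)(4/5)(1/5)(1/5) = 0.02048; P(data | r = 2) = (3/5)(3/5)(3/5)(2/5)(2/5) = 0.03456; P(data | r = 3) = (2/5)(2/5)(2/5)(3/5)(3/5) = 0.02304; P(data | r = 4) = (1/5)(1/5)(1/5)(4/5)(4/5) = 0.00512.
The prior-weighted likelihoods are 1/4 · 0.02048 = 0.00512, 1/4 · 0.03456 = 0.00864, 1/4 · 0.02304 = 0.00576, 1/4 · 0.00512 = 0.00128; these sum to 0.0208.
By Bayes' rule, P(r = 1 | data) = (0.00512) / (0.0208) = 0.24615.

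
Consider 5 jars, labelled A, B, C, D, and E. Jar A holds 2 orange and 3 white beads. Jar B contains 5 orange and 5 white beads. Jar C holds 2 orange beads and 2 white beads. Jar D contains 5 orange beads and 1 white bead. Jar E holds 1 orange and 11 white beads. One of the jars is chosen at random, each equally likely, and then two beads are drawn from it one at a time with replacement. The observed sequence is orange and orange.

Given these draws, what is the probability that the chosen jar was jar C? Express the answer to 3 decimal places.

Under each hypothesis, the probability of the observed sequence is: P(data | jar A) = (2/5)(2/5) = 0.16; P(data | jar B) = (5/10)(5/10) = 0.25; P(data | jar C) = (2/4)(2/4) = 0.25; P(data | jar D) = (5/6)(5/6) = 0.69444; P(data | jar E) = (1/12)(1/12) = 0.0069444.
The prior-weighted likelihoods are 1/5 · 0.16 = 0.032, 1/5 · 0.25 = 0.05, 1/5 · 0.25 = 0.05, 1/5 · 0.69444 = 0.13889, 1/5 · 0.0069444 = 0.0013889; these sum to 0.27228.
So P(jar C | data) = (0.05) / (0.27228) = 0.18364.

0.184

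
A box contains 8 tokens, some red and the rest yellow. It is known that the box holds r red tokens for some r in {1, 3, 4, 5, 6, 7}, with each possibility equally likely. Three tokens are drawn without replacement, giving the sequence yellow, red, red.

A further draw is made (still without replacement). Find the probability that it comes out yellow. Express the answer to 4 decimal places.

0.3700

Compute the likelihood of the observed sequence for each case: P(data | r = 1) = (7/8)(1/7)(0/6) = 0; P(data | r = 3) = (5/8)(3/7)(2/6) = 5/56; P(data | r = 4) = (4/8)(4/7)(3/6) = 1/7; P(data | r = 5) = (3/8)(5/7)(4/6) = 5/28; P(data | r = 6) = (2/8)(6/7)(5/6) = 5/28; P(data | r = 7) = (1/8)(7/7)(6/6) = 1/8.
The prior-weighted likelihoods are 1/6 · 0 = 0, 1/6 · 5/56 = 5/336, 1/6 · 1/7 = 1/42, 1/6 · 5/28 = 5/168, 1/6 · 5/28 = 5/168, 1/6 · 1/8 = 1/48; these sum to 5/42.
The posterior is then P(r = 1 | data) = 0, P(r = 3 | data) = 1/8, P(r = 4 | data) = 1/5, P(r = 5 | data) = 1/4, P(r = 6 | data) = 1/4, P(r = 7 | data) = 7/40.
Averaging over the posterior, P(yellow next | data) = (4/5)(1/8) + (3/5)(1/5) + (2/5)(1/4) + (1/5)(1/4) + (0)(7/40) = 37/100.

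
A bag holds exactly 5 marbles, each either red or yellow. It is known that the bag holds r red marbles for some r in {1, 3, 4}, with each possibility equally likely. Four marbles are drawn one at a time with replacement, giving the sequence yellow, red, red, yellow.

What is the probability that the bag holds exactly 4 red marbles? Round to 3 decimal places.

0.235

Compute the likelihood of the observed sequence for each case: P(data | r = 1) = (4/5)(1/5)(1/5)(4/5) = 0.0256; P(data | r = 3) = (2/5)(3/5)(3/5)(2/5) = 0.0576; P(data | r = 4) = (1/5)(4/5)(4/5)(1/5) = 0.0256.
Multiplying each by its prior: 1/3 · 0.0256 = 0.0085333, 1/3 · 0.0576 = 0.0192, 1/3 · 0.0256 = 0.0085333; summing to 0.036267.
By Bayes' rule, P(r = 4 | data) = (0.0085333) / (0.036267) = 0.23529.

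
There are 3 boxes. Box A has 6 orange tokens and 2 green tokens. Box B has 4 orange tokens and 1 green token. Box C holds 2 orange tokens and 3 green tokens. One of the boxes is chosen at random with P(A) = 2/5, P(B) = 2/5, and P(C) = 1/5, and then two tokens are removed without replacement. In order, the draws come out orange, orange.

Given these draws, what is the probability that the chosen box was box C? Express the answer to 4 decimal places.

0.0422

For each hypothesis, P(data | H) works out to: P(data | box A) = (6/8)(5/7) = 15/28; P(data | box B) = (4/5)(3/4) = 3/5; P(data | box C) = (2/5)(1/4) = 1/10.
Multiplying each by its prior: 2/5 · 15/28 = 3/14, 2/5 · 3/5 = 6/25, 1/5 · 1/10 = 1/50; these sum to 83/175.
By Bayes' rule, P(box C | data) = (1/50) / (83/175) = 7/166.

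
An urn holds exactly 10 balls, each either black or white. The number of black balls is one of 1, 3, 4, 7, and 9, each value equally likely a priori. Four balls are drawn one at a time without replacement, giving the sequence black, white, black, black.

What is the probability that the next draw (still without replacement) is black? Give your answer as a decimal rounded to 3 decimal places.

The likelihood of the observed sequence under each hypothesis: P(data | r = 1) = (1/10)(9/9)(0/8) = 0; P(data | r = 3) = (3/10)(7/9)(2/8)(1/7) = 1/120; P(data | r = 4) = (4/10)(6/9)(3/8)(2/7) = 1/35; P(data | r = 7) = (7/10)(3/9)(6/8)(5/7) = 1/8; P(data | r = 9) = (9/10)(1/9)(8/8)(7/7) = 1/10.
Weighting by the prior gives 1/5 · 0 = 0, 1/5 · 1/120 = 1/600, 1/5 · 1/35 = 1/175, 1/5 · 1/8 = 1/40, 1/5 · 1/10 = 1/50; summing to 11/210.
Normalising, the posterior is P(r = 1 | data) = 0, P(r = 3 | data) = 7/220, P(r = 4 | data) = 6/55, P(r = 7 | data) = 21/44, P(r = 9 | data) = 21/55.
Averaging over the posterior, P(black next | data) = (0)(7/220) + (1/6)(6/55) + (2/3)(21/44) + (1)(21/55) = 79/110.

0.718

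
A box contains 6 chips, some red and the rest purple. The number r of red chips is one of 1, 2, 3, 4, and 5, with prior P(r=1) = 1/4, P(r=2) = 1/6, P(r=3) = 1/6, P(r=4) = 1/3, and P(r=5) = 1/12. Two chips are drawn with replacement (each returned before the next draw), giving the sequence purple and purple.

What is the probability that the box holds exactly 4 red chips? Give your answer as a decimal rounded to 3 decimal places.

Compute the likelihood of the observed sequence for each case: P(data | r = 1) = (5/6)(5/6) = 25/36; P(data | r = 2) = (4/6)(4/6) = 4/9; P(data | r = 3) = (3/6)(3/6) = 1/4; P(data | r = 4) = (2/6)(2/6) = 1/9; P(data | r = 5) = (1/6)(1/6) = 1/36.
The prior-weighted likelihoods are 1/4 · 25/36 = 25/144, 1/6 · 4/9 = 2/27, 1/6 · 1/4 = 1/24, 1/3 · 1/9 = 1/27, 1/12 · 1/36 = 1/432; summing to 71/216.
Therefore the posterior P(r = 4 | data) = (1/27) / (71/216) = 8/71.

0.113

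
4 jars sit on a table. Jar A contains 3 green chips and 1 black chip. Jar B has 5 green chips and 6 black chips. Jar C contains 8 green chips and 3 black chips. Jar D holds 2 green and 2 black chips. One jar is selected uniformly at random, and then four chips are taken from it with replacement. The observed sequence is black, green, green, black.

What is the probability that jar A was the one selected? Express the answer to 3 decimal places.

0.177

The likelihood of the observed sequence under each hypothesis: P(data | jar A) = (1/4)(3/4)(3/4)(1/4) = 0.035156; P(data | jar B) = (6/11)(5/11)(5/11)(6/11) = 0.061471; P(data | jar C) = (3/11)(8/11)(8/11)(3/11) = 0.039342; P(data | jar D) = (2/4)(2/4)(2/4)(2/4) = 0.0625.
Multiplying each by its prior: 1/4 · 0.035156 = 0.0087891, 1/4 · 0.061471 = 0.015368, 1/4 · 0.039342 = 0.0098354, 1/4 · 0.0625 = 0.015625; summing to 0.049617.
Hence P(jar A | data) = (0.0087891) / (0.049617) = 0.17714.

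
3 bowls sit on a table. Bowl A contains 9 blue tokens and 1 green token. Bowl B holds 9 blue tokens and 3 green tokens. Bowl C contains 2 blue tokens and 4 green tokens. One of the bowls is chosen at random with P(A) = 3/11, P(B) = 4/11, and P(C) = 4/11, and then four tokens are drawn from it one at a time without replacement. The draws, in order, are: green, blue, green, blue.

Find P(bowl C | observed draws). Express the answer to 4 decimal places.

0.6471

Compute the likelihood of the observed sequence for each case: P(data | bowl A) = (1/10)(9/9)(0/8) = 0; P(data | bowl B) = (3/12)(9/11)(2/10)(8/9) = 0.036364; P(data | bowl C) = (4/6)(2/5)(3/4)(1/3) = 0.066667.
The prior-weighted likelihoods are 3/11 · 0 = 0, 4/11 · 0.036364 = 0.013223, 4/11 · 0.066667 = 0.024242; with total 0.037466.
So P(bowl C | data) = (0.024242) / (0.037466) = 0.64706.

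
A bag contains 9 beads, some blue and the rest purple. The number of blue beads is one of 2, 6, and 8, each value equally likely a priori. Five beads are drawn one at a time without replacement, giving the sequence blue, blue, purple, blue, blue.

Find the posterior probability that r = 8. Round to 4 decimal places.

Compute the likelihood of the observed sequence for each case: P(data | r = 2) = (2/9)(1/8)(7/7)(0/6) = 0; P(data | r = 6) = (6/9)(5/8)(3/7)(4/6)(3/5) = 1/14; P(data | r = 8) = (8/9)(7/8)(1/7)(6/6)(5/5) = 1/9.
The prior-weighted likelihoods are 1/3 · 0 = 0, 1/3 · 1/14 = 1/42, 1/3 · 1/9 = 1/27; summing to 23/378.
Hence P(r = 8 | data) = (1/27) / (23/378) = 14/23.

0.6087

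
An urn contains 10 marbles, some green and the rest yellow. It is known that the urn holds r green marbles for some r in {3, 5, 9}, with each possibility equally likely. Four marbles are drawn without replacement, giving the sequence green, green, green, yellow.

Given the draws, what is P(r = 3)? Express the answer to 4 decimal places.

0.0496

Under each hypothesis, the probability of the observed sequence is: P(data | r = 3) = (3/10)(2/9)(1/8)(7/7) = 1/120; P(data | r = 5) = (5/10)(4/9)(3/8)(5/7) = 5/84; P(data | r = 9) = (9/10)(8/9)(7/8)(1/7) = 1/10.
Multiplying each by its prior: 1/3 · 1/120 = 1/360, 1/3 · 5/84 = 5/252, 1/3 · 1/10 = 1/30; these sum to 47/840.
So P(r = 3 | data) = (1/360) / (47/840) = 7/141.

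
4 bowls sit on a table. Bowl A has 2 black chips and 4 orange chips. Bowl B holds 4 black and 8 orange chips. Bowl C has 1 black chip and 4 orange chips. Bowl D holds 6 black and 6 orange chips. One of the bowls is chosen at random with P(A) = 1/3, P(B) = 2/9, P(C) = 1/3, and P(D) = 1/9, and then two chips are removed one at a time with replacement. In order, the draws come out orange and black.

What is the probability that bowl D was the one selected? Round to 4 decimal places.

The likelihood of the observed sequence under each hypothesis: P(data | bowl A) = (4/6)(2/6) = 0.22222; P(data | bowl B) = (8/12)(4/12) = 0.22222; P(data | bowl C) = (4/5)(1/5) = 0.16; P(data | bowl D) = (6/12)(6/12) = 0.25.
The prior-weighted likelihoods are 1/3 · 0.22222 = 0.074074, 2/9 · 0.22222 = 0.049383, 1/3 · 0.16 = 0.053333, 1/9 · 0.25 = 0.027778; with total 0.20457.
Therefore the posterior P(bowl D | data) = (0.027778) / (0.20457) = 0.13579.

0.1358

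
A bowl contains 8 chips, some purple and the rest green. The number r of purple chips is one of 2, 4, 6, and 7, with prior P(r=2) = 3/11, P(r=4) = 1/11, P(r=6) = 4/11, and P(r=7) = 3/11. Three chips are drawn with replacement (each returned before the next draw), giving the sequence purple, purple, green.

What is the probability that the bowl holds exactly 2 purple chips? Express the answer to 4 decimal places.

0.1261

Compute the likelihood of the observed sequence for each case: P(data | r = 2) = (2/8)(2/8)(6/8) = 0.046875; P(data | r = 4) = (4/8)(4/8)(4/8) = 0.125; P(data | r = 6) = (6/8)(6/8)(2/8) = 0.14062; P(data | r = 7) = (7/8)(7/8)(1/8) = 0.095703.
Multiplying each by its prior: 3/11 · 0.046875 = 0.012784, 1/11 · 0.125 = 0.011364, 4/11 · 0.14062 = 0.051136, 3/11 · 0.095703 = 0.026101; these sum to 0.10138.
Therefore the posterior P(r = 2 | data) = (0.012784) / (0.10138) = 0.12609.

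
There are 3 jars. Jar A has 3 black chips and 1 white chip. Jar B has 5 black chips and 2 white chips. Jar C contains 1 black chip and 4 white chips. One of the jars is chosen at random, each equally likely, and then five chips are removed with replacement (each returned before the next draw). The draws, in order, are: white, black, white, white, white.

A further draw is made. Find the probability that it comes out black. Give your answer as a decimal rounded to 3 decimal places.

0.245

For each hypothesis, P(data | H) works out to: P(data | jar A) = (1/4)(3/4)(1/4)(1/4)(1/4) = 0.0029297; P(data | jar B) = (2/7)(5/7)(2/7)(2/7)(2/7) = 0.0047599; P(data | jar C) = (4/5)(1/5)(4/5)(4/5)(4/5) = 0.08192.
Weighting by the prior gives 1/3 · 0.0029297 = 0.00097656, 1/3 · 0.0047599 = 0.0015866, 1/3 · 0.08192 = 0.027307; summing to 0.02987.
The posterior is then P(jar A | data) = 0.032694, P(jar B | data) = 0.053118, P(jar C | data) = 0.91419.
Averaging over the posterior, P(black next | data) = (3/4)(0.032694) + (5/7)(0.053118) + (1/5)(0.91419) = 0.2453.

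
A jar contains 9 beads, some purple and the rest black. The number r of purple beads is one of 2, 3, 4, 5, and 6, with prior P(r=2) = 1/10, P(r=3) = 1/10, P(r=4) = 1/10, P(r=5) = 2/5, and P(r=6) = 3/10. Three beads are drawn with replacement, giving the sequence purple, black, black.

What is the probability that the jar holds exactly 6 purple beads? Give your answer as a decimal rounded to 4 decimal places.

For each hypothesis, P(data | H) works out to: P(data | r = 2) = (2/9)(7/9)(7/9) = 0.13443; P(data | r = 3) = (3/9)(6/9)(6/9) = 0.14815; P(data | r = 4) = (4/9)(5/9)(5/9) = 0.13717; P(data | r = 5) = (5/9)(4/9)(4/9) = 0.10974; P(data | r = 6) = (6/9)(3/9)(3/9) = 0.074074.
The prior-weighted likelihoods are 1/10 · 0.13443 = 0.013443, 1/10 · 0.14815 = 0.014815, 1/10 · 0.13717 = 0.013717, 2/5 · 0.10974 = 0.043896, 3/10 · 0.074074 = 0.022222; these sum to 0.10809.
Therefore the posterior P(r = 6 | data) = (0.022222) / (0.10809) = 0.20558.

0.2056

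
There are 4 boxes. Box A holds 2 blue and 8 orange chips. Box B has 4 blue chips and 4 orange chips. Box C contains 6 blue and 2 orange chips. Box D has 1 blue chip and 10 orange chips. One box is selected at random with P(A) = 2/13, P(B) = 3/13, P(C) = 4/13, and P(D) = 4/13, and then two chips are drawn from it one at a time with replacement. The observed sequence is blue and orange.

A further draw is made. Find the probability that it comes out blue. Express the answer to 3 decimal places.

The likelihood of the observed sequence under each hypothesis: P(data | box A) = (2/10)(8/10) = 0.16; P(data | box B) = (4/8)(4/8) = 0.25; P(data | box C) = (6/8)(2/8) = 0.1875; P(data | box D) = (1/11)(10/11) = 0.082645.
Weighting by the prior gives 2/13 · 0.16 = 0.024615, 3/13 · 0.25 = 0.057692, 4/13 · 0.1875 = 0.057692, 4/13 · 0.082645 = 0.025429; summing to 0.16543.
Normalising, the posterior is P(box A | data) = 0.1488, P(box B | data) = 0.34874, P(box C | data) = 0.34874, P(box D | data) = 0.15372.
Averaging over the posterior, P(blue next | data) = (1/5)(0.1488) + (1/2)(0.34874) + (3/4)(0.34874) + (1/11)(0.15372) = 0.47966.

0.480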